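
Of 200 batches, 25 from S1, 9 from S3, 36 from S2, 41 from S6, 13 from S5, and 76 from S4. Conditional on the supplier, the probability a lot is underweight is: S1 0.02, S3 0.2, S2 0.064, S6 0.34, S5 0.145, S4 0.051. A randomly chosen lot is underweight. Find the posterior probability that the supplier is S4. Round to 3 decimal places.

By Bayes' rule, posterior ∝ prior × likelihood:
  S1: 0.125 × 0.02 = 0.0025
  S3: 0.045 × 0.2 = 0.009
  S2: 0.18 × 0.064 = 0.01152
  S6: 0.205 × 0.34 = 0.0697
  S5: 0.065 × 0.145 = 0.009425
  S4: 0.38 × 0.051 = 0.01938
Normalizing constant = 0.121525.
P(S4 | evidence) = 0.01938 / 0.121525 ≈ 0.159.

0.159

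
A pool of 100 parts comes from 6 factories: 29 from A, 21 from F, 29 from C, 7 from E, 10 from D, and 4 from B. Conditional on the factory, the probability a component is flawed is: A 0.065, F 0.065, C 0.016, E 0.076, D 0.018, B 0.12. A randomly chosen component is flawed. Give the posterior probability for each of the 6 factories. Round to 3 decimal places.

A 0.384, F 0.278, C 0.095, E 0.108, D 0.037, B 0.098

Unnormalized posteriors (prior × likelihood):
  A: 0.29 × 0.065 = 0.01885
  F: 0.21 × 0.065 = 0.01365
  C: 0.29 × 0.016 = 0.00464
  E: 0.07 × 0.076 = 0.00532
  D: 0.1 × 0.018 = 0.0018
  B: 0.04 × 0.12 = 0.0048
Total = 0.04906.
P(A | flawed) = 0.01885/0.04906 ≈ 0.384
P(F | flawed) = 0.01365/0.04906 ≈ 0.278
P(C | flawed) = 0.00464/0.04906 ≈ 0.095
P(E | flawed) = 0.00532/0.04906 ≈ 0.108
P(D | flawed) = 0.0018/0.04906 ≈ 0.037
P(B | flawed) = 0.0048/0.04906 ≈ 0.098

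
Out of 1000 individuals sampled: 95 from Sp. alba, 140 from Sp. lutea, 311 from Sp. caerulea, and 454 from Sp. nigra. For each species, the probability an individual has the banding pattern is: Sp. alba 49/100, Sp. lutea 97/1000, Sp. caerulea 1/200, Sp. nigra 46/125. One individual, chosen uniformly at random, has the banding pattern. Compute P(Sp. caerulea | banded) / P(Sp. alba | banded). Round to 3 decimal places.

Unnormalized posteriors (prior × likelihood):
  Sp. alba: 0.095 × 0.49 = 0.04655
  Sp. lutea: 0.14 × 0.097 = 0.01358
  Sp. caerulea: 0.311 × 0.005 = 0.001555
  Sp. nigra: 0.454 × 0.368 = 0.167072
Sum = 0.228757.
The ratio is 0.001555 / 0.04655 (the normalizer cancels) = 0.033.

0.033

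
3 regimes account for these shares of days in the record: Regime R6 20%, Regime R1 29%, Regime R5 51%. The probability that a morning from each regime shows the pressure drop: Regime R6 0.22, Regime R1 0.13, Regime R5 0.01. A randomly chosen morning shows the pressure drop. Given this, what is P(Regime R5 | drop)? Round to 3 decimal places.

0.059

Compute prior × likelihood for every hypothesis:
  Regime R6: 0.2 × 0.22 = 0.044
  Regime R1: 0.29 × 0.13 = 0.0377
  Regime R5: 0.51 × 0.01 = 0.0051
Normalizing constant = 0.0868.
P(Regime R5 | evidence) = 0.0051 / 0.0868 ≈ 0.059.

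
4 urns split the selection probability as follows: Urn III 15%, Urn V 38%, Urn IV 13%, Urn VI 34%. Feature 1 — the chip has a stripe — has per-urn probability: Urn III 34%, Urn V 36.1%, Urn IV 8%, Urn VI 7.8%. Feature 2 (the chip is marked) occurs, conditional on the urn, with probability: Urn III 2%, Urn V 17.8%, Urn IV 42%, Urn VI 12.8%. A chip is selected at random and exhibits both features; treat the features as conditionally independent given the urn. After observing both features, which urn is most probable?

Compute prior × likelihood for every hypothesis:
  Urn III: 0.15 × 0.34 × 0.02 = 0.00102
  Urn V: 0.38 × 0.361 × 0.178 = 0.02441804
  Urn IV: 0.13 × 0.08 × 0.42 = 0.004368
  Urn VI: 0.34 × 0.078 × 0.128 = 0.00339456
Sum = 0.0332006.
Largest term belongs to Urn V, so Urn V is most probable.

Urn V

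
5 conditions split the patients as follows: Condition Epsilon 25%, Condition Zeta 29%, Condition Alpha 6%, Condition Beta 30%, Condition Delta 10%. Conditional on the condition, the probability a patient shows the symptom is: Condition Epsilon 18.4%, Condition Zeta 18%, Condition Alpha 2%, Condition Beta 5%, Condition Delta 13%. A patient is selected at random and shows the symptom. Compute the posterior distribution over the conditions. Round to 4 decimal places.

Condition Epsilon 0.3611, Condition Zeta 0.4097, Condition Alpha 0.0094, Condition Beta 0.1177, Condition Delta 0.1020

By Bayes' rule, posterior ∝ prior × likelihood:
  Condition Epsilon: 0.25 × 0.184 = 0.046
  Condition Zeta: 0.29 × 0.18 = 0.0522
  Condition Alpha: 0.06 × 0.02 = 0.0012
  Condition Beta: 0.3 × 0.05 = 0.015
  Condition Delta: 0.1 × 0.13 = 0.013
Total = 0.1274.
P(Condition Epsilon | symptomatic) = 0.046/0.1274 ≈ 0.3611
P(Condition Zeta | symptomatic) = 0.0522/0.1274 ≈ 0.4097
P(Condition Alpha | symptomatic) = 0.0012/0.1274 ≈ 0.0094
P(Condition Beta | symptomatic) = 0.015/0.1274 ≈ 0.1177
P(Condition Delta | symptomatic) = 0.013/0.1274 ≈ 0.1020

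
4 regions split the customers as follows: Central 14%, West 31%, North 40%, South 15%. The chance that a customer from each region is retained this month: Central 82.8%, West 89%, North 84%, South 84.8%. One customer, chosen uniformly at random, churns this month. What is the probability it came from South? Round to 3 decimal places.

Taking complements, P(churn | each) = Central 0.172, West 0.11, North 0.16, South 0.152.
Prior × likelihood for each hypothesis:
  Central: 0.14 × 0.172 = 0.02408
  West: 0.31 × 0.11 = 0.0341
  North: 0.4 × 0.16 = 0.064
  South: 0.15 × 0.152 = 0.0228
Sum = 0.14498.
P(South | evidence) = 0.0228 / 0.14498 ≈ 0.157.

0.157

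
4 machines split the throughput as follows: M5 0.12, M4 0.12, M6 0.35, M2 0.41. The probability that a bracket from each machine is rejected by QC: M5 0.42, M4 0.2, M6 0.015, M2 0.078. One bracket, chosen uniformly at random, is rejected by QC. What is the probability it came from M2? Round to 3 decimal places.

By Bayes' rule, posterior ∝ prior × likelihood:
  M5: 0.12 × 0.42 = 0.0504
  M4: 0.12 × 0.2 = 0.024
  M6: 0.35 × 0.015 = 0.00525
  M2: 0.41 × 0.078 = 0.03198
Normalizing constant = 0.11163.
P(M2 | evidence) = 0.03198 / 0.11163 ≈ 0.286.

0.286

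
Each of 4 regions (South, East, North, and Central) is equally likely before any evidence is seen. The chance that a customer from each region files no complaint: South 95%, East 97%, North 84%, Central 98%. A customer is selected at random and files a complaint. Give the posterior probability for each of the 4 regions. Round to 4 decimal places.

Taking complements, P(complaint | each) = South 0.05, East 0.03, North 0.16, Central 0.02.
Since the prior is uniform, the posterior is proportional to the likelihood:
  South: 0.05
  East: 0.03
  North: 0.16
  Central: 0.02
Normalizing constant = 0.26.
P(South | complaint) = 0.05/0.26 ≈ 0.1923
P(East | complaint) = 0.03/0.26 ≈ 0.1154
P(North | complaint) = 0.16/0.26 ≈ 0.6154
P(Central | complaint) = 0.02/0.26 ≈ 0.0769

South 0.1923, East 0.1154, North 0.6154, Central 0.0769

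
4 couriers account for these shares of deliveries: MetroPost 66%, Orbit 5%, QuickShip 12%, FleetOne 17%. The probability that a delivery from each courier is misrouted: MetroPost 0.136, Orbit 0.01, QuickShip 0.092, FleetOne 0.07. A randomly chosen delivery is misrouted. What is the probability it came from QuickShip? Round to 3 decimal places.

Compute prior × likelihood for every hypothesis:
  MetroPost: 0.66 × 0.136 = 0.08976
  Orbit: 0.05 × 0.01 = 0.0005
  QuickShip: 0.12 × 0.092 = 0.01104
  FleetOne: 0.17 × 0.07 = 0.0119
Sum = 0.1132.
P(QuickShip | evidence) = 0.01104 / 0.1132 ≈ 0.098.

0.098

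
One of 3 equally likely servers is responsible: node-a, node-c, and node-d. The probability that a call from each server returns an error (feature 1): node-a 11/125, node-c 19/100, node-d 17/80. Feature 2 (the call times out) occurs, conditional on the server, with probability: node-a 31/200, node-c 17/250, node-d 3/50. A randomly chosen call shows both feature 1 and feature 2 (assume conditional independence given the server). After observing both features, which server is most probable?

Since the prior is uniform, the posterior is proportional to the likelihood:
  node-a: 0.088 × 0.155 = 0.01364
  node-c: 0.19 × 0.068 = 0.01292
  node-d: 0.2125 × 0.06 = 0.01275
Sum = 0.03931.
Largest term belongs to node-a, so node-a is most probable.

node-a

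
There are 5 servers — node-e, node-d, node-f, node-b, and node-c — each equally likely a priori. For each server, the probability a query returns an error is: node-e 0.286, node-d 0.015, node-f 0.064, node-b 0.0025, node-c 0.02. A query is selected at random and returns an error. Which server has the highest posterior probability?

node-e

With a uniform prior (1/5 each), posterior ∝ likelihood:
  node-e: 0.286
  node-d: 0.015
  node-f: 0.064
  node-b: 0.0025
  node-c: 0.02
Normalizing constant = 0.3875.
Largest term belongs to node-e, so node-e is most probable.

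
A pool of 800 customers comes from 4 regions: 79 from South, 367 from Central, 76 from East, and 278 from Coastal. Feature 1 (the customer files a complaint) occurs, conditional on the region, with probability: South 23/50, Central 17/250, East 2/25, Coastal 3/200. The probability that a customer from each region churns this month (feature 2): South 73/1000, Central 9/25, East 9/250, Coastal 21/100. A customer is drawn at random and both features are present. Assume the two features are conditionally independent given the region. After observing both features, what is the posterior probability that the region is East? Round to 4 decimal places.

0.0172

Compute prior × likelihood for every hypothesis:
  South: 0.09875 × 0.46 × 0.073 = 0.003316025
  Central: 0.45875 × 0.068 × 0.36 = 0.0112302
  East: 0.095 × 0.08 × 0.036 = 0.0002736
  Coastal: 0.3475 × 0.015 × 0.21 = 0.001094625
Sum = 0.01591445.
P(East | evidence) = 0.0002736 / 0.01591445 ≈ 0.0172.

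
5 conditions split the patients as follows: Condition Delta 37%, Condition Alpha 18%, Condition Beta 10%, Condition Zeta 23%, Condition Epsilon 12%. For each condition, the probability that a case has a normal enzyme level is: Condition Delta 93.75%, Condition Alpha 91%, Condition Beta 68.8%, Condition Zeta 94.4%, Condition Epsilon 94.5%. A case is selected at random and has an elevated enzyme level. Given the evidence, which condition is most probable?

Taking complements, P(elevated | each) = Condition Delta 0.0625, Condition Alpha 0.09, Condition Beta 0.312, Condition Zeta 0.056, Condition Epsilon 0.055.
Unnormalized posteriors (prior × likelihood):
  Condition Delta: 0.37 × 0.0625 = 0.023125
  Condition Alpha: 0.18 × 0.09 = 0.0162
  Condition Beta: 0.1 × 0.312 = 0.0312
  Condition Zeta: 0.23 × 0.056 = 0.01288
  Condition Epsilon: 0.12 × 0.055 = 0.0066
Normalizing constant = 0.090005.
Largest term belongs to Condition Beta, so Condition Beta is most probable.

Condition Beta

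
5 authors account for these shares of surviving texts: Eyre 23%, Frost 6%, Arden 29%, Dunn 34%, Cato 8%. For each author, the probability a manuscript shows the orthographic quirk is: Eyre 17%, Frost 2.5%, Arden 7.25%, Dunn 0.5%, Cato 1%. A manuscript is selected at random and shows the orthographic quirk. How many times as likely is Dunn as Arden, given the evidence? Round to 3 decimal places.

By Bayes' rule, posterior ∝ prior × likelihood:
  Eyre: 0.23 × 0.17 = 0.0391
  Frost: 0.06 × 0.025 = 0.0015
  Arden: 0.29 × 0.0725 = 0.021025
  Dunn: 0.34 × 0.005 = 0.0017
  Cato: 0.08 × 0.01 = 0.0008
Sum = 0.064125.
The ratio is 0.0017 / 0.021025 (the normalizer cancels) = 0.081.

0.081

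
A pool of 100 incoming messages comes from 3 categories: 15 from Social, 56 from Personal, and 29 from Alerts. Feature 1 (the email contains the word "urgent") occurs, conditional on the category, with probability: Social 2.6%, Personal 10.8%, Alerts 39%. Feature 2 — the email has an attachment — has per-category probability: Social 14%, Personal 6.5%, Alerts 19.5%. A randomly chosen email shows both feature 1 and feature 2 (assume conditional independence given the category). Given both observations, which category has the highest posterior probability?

Alerts

Unnormalized posteriors (prior × likelihood):
  Social: 0.15 × 0.026 × 0.14 = 0.000546
  Personal: 0.56 × 0.108 × 0.065 = 0.0039312
  Alerts: 0.29 × 0.39 × 0.195 = 0.0220545
Sum = 0.0265317.
Largest term belongs to Alerts, so Alerts is most probable.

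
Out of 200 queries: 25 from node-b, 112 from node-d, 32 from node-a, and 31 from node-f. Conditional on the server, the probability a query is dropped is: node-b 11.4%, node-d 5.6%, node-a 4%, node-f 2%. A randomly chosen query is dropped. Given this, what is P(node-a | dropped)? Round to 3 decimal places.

0.116

Unnormalized posteriors (prior × likelihood):
  node-b: 0.125 × 0.114 = 0.01425
  node-d: 0.56 × 0.056 = 0.03136
  node-a: 0.16 × 0.04 = 0.0064
  node-f: 0.155 × 0.02 = 0.0031
Total = 0.05511.
P(node-a | evidence) = 0.0064 / 0.05511 ≈ 0.116.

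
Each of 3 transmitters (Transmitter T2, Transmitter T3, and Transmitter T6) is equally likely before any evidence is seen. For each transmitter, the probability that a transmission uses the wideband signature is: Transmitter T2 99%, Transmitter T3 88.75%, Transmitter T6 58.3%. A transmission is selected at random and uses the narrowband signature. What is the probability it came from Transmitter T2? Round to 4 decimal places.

0.0185

Taking complements, P(narrowband | each) = Transmitter T2 0.01, Transmitter T3 0.1125, Transmitter T6 0.417.
With a uniform prior (1/3 each), posterior ∝ likelihood:
  Transmitter T2: 0.01
  Transmitter T3: 0.1125
  Transmitter T6: 0.417
Sum = 0.5395.
P(Transmitter T2 | evidence) = 0.01 / 0.5395 ≈ 0.0185.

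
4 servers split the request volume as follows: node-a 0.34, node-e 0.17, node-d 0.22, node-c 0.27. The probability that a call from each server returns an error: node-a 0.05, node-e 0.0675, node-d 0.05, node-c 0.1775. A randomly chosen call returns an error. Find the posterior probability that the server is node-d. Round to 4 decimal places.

0.1259

Unnormalized posteriors (prior × likelihood):
  node-a: 0.34 × 0.05 = 0.017
  node-e: 0.17 × 0.0675 = 0.011475
  node-d: 0.22 × 0.05 = 0.011
  node-c: 0.27 × 0.1775 = 0.047925
Total = 0.0874.
P(node-d | evidence) = 0.011 / 0.0874 ≈ 0.1259.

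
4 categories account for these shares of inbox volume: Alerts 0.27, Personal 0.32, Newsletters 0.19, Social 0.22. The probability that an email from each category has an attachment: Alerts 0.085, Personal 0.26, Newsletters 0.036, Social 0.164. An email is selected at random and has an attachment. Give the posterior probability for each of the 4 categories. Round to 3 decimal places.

Unnormalized posteriors (prior × likelihood):
  Alerts: 0.27 × 0.085 = 0.02295
  Personal: 0.32 × 0.26 = 0.0832
  Newsletters: 0.19 × 0.036 = 0.00684
  Social: 0.22 × 0.164 = 0.03608
Normalizing constant = 0.14907.
P(Alerts | attachment) = 0.02295/0.14907 ≈ 0.154
P(Personal | attachment) = 0.0832/0.14907 ≈ 0.558
P(Newsletters | attachment) = 0.00684/0.14907 ≈ 0.046
P(Social | attachment) = 0.03608/0.14907 ≈ 0.242
(Check: 0.154+0.558+0.046+0.242 = 1.000.)

Alerts 0.154, Personal 0.558, Newsletters 0.046, Social 0.242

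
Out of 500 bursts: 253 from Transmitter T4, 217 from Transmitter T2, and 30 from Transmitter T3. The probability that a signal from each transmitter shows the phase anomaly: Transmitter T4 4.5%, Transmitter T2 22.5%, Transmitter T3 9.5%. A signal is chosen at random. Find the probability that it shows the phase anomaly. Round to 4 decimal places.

Prior × likelihood for each hypothesis:
  Transmitter T4: 0.506 × 0.045 = 0.02277
  Transmitter T2: 0.434 × 0.225 = 0.09765
  Transmitter T3: 0.06 × 0.095 = 0.0057
P(anomaly) = 0.02277 + 0.09765 + 0.0057 = 0.12612 → 0.1261.

0.1261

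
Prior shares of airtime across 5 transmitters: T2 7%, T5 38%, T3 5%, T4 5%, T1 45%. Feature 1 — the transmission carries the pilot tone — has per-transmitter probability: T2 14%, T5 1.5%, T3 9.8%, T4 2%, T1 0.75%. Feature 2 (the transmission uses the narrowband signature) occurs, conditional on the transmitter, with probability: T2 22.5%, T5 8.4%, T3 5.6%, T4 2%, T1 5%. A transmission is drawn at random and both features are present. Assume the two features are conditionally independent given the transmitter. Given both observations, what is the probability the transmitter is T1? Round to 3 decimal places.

Compute prior × likelihood for every hypothesis:
  T2: 0.07 × 0.14 × 0.225 = 0.002205
  T5: 0.38 × 0.015 × 0.084 = 0.0004788
  T3: 0.05 × 0.098 × 0.056 = 0.0002744
  T4: 0.05 × 0.02 × 0.02 = 0.00002
  T1: 0.45 × 0.0075 × 0.05 = 0.00016875
Total = 0.00314695.
P(T1 | evidence) = 0.00016875 / 0.00314695 ≈ 0.054.

0.054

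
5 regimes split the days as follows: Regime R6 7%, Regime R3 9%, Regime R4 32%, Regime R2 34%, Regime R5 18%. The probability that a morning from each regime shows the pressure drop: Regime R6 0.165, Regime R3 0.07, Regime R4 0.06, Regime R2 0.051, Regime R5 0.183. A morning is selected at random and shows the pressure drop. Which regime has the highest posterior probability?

Regime R5

Unnormalized posteriors (prior × likelihood):
  Regime R6: 0.07 × 0.165 = 0.01155
  Regime R3: 0.09 × 0.07 = 0.0063
  Regime R4: 0.32 × 0.06 = 0.0192
  Regime R2: 0.34 × 0.051 = 0.01734
  Regime R5: 0.18 × 0.183 = 0.03294
Total = 0.08733.
Largest term belongs to Regime R5, so Regime R5 is most probable.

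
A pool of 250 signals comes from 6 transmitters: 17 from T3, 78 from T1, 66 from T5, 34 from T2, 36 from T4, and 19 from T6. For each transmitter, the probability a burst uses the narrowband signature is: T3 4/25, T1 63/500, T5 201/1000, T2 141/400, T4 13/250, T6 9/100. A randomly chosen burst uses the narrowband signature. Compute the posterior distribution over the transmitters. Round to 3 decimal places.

T3 0.066, T1 0.238, T5 0.321, T2 0.290, T4 0.045, T6 0.041

Unnormalized posteriors (prior × likelihood):
  T3: 0.068 × 0.16 = 0.01088
  T1: 0.312 × 0.126 = 0.039312
  T5: 0.264 × 0.201 = 0.053064
  T2: 0.136 × 0.3525 = 0.04794
  T4: 0.144 × 0.052 = 0.007488
  T6: 0.076 × 0.09 = 0.00684
Total = 0.165524.
P(T3 | narrowband) = 0.01088/0.165524 ≈ 0.066
P(T1 | narrowband) = 0.039312/0.165524 ≈ 0.238
P(T5 | narrowband) = 0.053064/0.165524 ≈ 0.321
P(T2 | narrowband) = 0.04794/0.165524 ≈ 0.290
P(T4 | narrowband) = 0.007488/0.165524 ≈ 0.045
P(T6 | narrowband) = 0.00684/0.165524 ≈ 0.041
(Check: 0.066+0.238+0.321+0.290+0.045+0.041 = 1.001.)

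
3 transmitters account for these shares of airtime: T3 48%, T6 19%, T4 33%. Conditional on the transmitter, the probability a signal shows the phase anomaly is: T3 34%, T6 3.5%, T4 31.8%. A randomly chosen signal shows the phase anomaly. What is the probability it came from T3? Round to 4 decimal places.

0.5939

Compute prior × likelihood for every hypothesis:
  T3: 0.48 × 0.34 = 0.1632
  T6: 0.19 × 0.035 = 0.00665
  T4: 0.33 × 0.318 = 0.10494
Total = 0.27479.
P(T3 | evidence) = 0.1632 / 0.27479 ≈ 0.5939.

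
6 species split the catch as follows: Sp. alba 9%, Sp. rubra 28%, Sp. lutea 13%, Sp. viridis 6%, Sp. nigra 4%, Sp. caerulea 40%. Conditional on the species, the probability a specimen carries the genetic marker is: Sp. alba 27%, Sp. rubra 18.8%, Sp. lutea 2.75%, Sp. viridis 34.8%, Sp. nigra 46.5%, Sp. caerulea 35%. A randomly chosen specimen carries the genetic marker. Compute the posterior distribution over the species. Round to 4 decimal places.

Sp. alba 0.0935, Sp. rubra 0.2025, Sp. lutea 0.0138, Sp. viridis 0.0803, Sp. nigra 0.0715, Sp. caerulea 0.5385

Prior × likelihood for each hypothesis:
  Sp. alba: 0.09 × 0.27 = 0.0243
  Sp. rubra: 0.28 × 0.188 = 0.05264
  Sp. lutea: 0.13 × 0.0275 = 0.003575
  Sp. viridis: 0.06 × 0.348 = 0.02088
  Sp. nigra: 0.04 × 0.465 = 0.0186
  Sp. caerulea: 0.4 × 0.35 = 0.14
Sum = 0.259995.
P(Sp. alba | marker) = 0.0243/0.259995 ≈ 0.0935
P(Sp. rubra | marker) = 0.05264/0.259995 ≈ 0.2025
P(Sp. lutea | marker) = 0.003575/0.259995 ≈ 0.0138
P(Sp. viridis | marker) = 0.02088/0.259995 ≈ 0.0803
P(Sp. nigra | marker) = 0.0186/0.259995 ≈ 0.0715
P(Sp. caerulea | marker) = 0.14/0.259995 ≈ 0.5385
(Check: 0.0935+0.2025+0.0138+0.0803+0.0715+0.5385 = 1.0001.)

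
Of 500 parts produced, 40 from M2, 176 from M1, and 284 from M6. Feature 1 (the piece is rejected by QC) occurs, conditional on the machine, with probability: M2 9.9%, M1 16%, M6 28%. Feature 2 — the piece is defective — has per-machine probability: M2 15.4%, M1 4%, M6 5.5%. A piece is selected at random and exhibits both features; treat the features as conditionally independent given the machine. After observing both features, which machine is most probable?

Unnormalized posteriors (prior × likelihood):
  M2: 0.08 × 0.099 × 0.154 = 0.00121968
  M1: 0.352 × 0.16 × 0.04 = 0.0022528
  M6: 0.568 × 0.28 × 0.055 = 0.0087472
Total = 0.01221968.
Largest term belongs to M6, so M6 is most probable.

M6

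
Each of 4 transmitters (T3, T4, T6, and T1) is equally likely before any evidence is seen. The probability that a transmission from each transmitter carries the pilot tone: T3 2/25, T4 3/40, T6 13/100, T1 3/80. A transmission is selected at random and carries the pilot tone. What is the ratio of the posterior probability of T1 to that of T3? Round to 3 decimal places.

0.469

With a uniform prior (1/4 each), posterior ∝ likelihood:
  T3: 0.08
  T4: 0.075
  T6: 0.13
  T1: 0.0375
Normalizing constant = 0.3225.
The ratio is 0.0375 / 0.08 (the normalizer cancels) = 0.469.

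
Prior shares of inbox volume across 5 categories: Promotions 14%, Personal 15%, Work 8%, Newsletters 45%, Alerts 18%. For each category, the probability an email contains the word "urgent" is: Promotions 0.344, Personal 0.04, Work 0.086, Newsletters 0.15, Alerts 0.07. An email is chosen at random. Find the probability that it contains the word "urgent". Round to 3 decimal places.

Unnormalized posteriors (prior × likelihood):
  Promotions: 0.14 × 0.344 = 0.04816
  Personal: 0.15 × 0.04 = 0.006
  Work: 0.08 × 0.086 = 0.00688
  Newsletters: 0.45 × 0.15 = 0.0675
  Alerts: 0.18 × 0.07 = 0.0126
P(urgent-flag) = 0.04816 + 0.006 + 0.00688 + 0.0675 + 0.0126 = 0.14114 → 0.141.

0.141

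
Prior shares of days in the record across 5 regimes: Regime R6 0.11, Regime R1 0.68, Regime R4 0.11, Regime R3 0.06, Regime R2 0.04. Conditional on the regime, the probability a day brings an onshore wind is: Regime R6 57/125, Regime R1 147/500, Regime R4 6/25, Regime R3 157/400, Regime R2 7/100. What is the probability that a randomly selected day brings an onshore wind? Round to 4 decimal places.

0.3028

By Bayes' rule, posterior ∝ prior × likelihood:
  Regime R6: 0.11 × 0.456 = 0.05016
  Regime R1: 0.68 × 0.294 = 0.19992
  Regime R4: 0.11 × 0.24 = 0.0264
  Regime R3: 0.06 × 0.3925 = 0.02355
  Regime R2: 0.04 × 0.07 = 0.0028
P(onshore) = 0.05016 + 0.19992 + 0.0264 + 0.02355 + 0.0028 = 0.30283 → 0.3028.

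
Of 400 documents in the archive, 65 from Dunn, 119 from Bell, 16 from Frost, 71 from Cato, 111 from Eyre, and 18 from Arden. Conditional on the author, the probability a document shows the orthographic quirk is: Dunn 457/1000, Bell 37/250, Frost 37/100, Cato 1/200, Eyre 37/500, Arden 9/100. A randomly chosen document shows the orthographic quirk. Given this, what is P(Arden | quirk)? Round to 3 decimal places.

Prior × likelihood for each hypothesis:
  Dunn: 0.1625 × 0.457 = 0.0742625
  Bell: 0.2975 × 0.148 = 0.04403
  Frost: 0.04 × 0.37 = 0.0148
  Cato: 0.1775 × 0.005 = 0.0008875
  Eyre: 0.2775 × 0.074 = 0.020535
  Arden: 0.045 × 0.09 = 0.00405
Normalizing constant = 0.158565.
P(Arden | evidence) = 0.00405 / 0.158565 ≈ 0.026.

0.026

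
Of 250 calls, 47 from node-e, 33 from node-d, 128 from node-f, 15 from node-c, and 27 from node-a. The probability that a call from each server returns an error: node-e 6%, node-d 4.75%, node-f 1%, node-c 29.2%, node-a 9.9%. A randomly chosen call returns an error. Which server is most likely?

Unnormalized posteriors (prior × likelihood):
  node-e: 0.188 × 0.06 = 0.01128
  node-d: 0.132 × 0.0475 = 0.00627
  node-f: 0.512 × 0.01 = 0.00512
  node-c: 0.06 × 0.292 = 0.01752
  node-a: 0.108 × 0.099 = 0.010692
Normalizing constant = 0.050882.
Largest term belongs to node-c, so node-c is most probable.

node-c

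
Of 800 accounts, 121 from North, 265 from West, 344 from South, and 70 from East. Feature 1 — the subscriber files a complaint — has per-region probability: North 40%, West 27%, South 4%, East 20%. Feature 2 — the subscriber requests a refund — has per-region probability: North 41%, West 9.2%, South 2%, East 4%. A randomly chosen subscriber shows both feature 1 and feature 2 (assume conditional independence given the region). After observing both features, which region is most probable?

North

Compute prior × likelihood for every hypothesis:
  North: 0.15125 × 0.4 × 0.41 = 0.024805
  West: 0.33125 × 0.27 × 0.092 = 0.00822825
  South: 0.43 × 0.04 × 0.02 = 0.000344
  East: 0.0875 × 0.2 × 0.04 = 0.0007
Normalizing constant = 0.03407725.
Largest term belongs to North, so North is most probable.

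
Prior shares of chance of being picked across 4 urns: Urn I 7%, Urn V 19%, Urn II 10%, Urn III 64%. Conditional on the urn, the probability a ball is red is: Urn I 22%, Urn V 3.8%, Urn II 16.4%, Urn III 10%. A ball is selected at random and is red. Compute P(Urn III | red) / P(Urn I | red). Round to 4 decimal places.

Unnormalized posteriors (prior × likelihood):
  Urn I: 0.07 × 0.22 = 0.0154
  Urn V: 0.19 × 0.038 = 0.00722
  Urn II: 0.1 × 0.164 = 0.0164
  Urn III: 0.64 × 0.1 = 0.064
Total = 0.10302.
The ratio is 0.064 / 0.0154 (the normalizer cancels) = 4.1558.

4.1558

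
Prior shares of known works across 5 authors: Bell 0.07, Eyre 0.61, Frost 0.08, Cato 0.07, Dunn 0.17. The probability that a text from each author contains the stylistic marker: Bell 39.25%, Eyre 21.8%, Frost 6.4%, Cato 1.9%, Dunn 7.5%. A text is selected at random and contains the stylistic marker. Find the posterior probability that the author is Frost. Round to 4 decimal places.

0.0285

Compute prior × likelihood for every hypothesis:
  Bell: 0.07 × 0.3925 = 0.027475
  Eyre: 0.61 × 0.218 = 0.13298
  Frost: 0.08 × 0.064 = 0.00512
  Cato: 0.07 × 0.019 = 0.00133
  Dunn: 0.17 × 0.075 = 0.01275
Total = 0.179655.
P(Frost | evidence) = 0.00512 / 0.179655 ≈ 0.0285.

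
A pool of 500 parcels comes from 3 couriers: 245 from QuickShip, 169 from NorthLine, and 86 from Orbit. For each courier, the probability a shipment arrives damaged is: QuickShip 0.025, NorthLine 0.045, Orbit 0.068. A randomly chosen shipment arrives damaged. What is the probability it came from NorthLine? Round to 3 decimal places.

Prior × likelihood for each hypothesis:
  QuickShip: 0.49 × 0.025 = 0.01225
  NorthLine: 0.338 × 0.045 = 0.01521
  Orbit: 0.172 × 0.068 = 0.011696
Normalizing constant = 0.039156.
P(NorthLine | evidence) = 0.01521 / 0.039156 ≈ 0.388.

0.388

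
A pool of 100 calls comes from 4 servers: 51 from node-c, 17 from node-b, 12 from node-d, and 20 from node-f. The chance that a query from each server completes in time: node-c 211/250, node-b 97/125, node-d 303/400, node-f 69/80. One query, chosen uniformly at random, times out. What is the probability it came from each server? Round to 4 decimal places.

node-c 0.4566, node-b 0.2185, node-d 0.1670, node-f 0.1578

Taking complements, P(timeout | each) = node-c 0.156, node-b 0.224, node-d 0.2425, node-f 0.1375.
Compute prior × likelihood for every hypothesis:
  node-c: 0.51 × 0.156 = 0.07956
  node-b: 0.17 × 0.224 = 0.03808
  node-d: 0.12 × 0.2425 = 0.0291
  node-f: 0.2 × 0.1375 = 0.0275
Total = 0.17424.
P(node-c | timeout) = 0.07956/0.17424 ≈ 0.4566
P(node-b | timeout) = 0.03808/0.17424 ≈ 0.2185
P(node-d | timeout) = 0.0291/0.17424 ≈ 0.1670
P(node-f | timeout) = 0.0275/0.17424 ≈ 0.1578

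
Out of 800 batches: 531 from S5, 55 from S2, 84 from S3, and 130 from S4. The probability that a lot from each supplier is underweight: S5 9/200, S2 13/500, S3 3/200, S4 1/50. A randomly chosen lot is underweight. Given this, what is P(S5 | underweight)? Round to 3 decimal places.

0.819

By Bayes' rule, posterior ∝ prior × likelihood:
  S5: 0.66375 × 0.045 = 0.02986875
  S2: 0.06875 × 0.026 = 0.0017875
  S3: 0.105 × 0.015 = 0.001575
  S4: 0.1625 × 0.02 = 0.00325
Total = 0.03648125.
P(S5 | evidence) = 0.02986875 / 0.03648125 ≈ 0.819.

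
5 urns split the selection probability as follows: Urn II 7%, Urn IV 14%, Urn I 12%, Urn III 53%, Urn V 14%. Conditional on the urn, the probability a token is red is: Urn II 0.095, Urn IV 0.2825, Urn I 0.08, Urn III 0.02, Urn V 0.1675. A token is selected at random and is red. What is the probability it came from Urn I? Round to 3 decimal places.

Unnormalized posteriors (prior × likelihood):
  Urn II: 0.07 × 0.095 = 0.00665
  Urn IV: 0.14 × 0.2825 = 0.03955
  Urn I: 0.12 × 0.08 = 0.0096
  Urn III: 0.53 × 0.02 = 0.0106
  Urn V: 0.14 × 0.1675 = 0.02345
Sum = 0.08985.
P(Urn I | evidence) = 0.0096 / 0.08985 ≈ 0.107.

0.107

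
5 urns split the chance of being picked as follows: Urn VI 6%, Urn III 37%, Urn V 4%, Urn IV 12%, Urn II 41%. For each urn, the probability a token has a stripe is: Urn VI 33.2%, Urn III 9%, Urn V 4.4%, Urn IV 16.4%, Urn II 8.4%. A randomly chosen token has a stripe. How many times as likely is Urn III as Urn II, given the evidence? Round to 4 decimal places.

Unnormalized posteriors (prior × likelihood):
  Urn VI: 0.06 × 0.332 = 0.01992
  Urn III: 0.37 × 0.09 = 0.0333
  Urn V: 0.04 × 0.044 = 0.00176
  Urn IV: 0.12 × 0.164 = 0.01968
  Urn II: 0.41 × 0.084 = 0.03444
Normalizing constant = 0.1091.
The ratio is 0.0333 / 0.03444 (the normalizer cancels) = 0.9669.

0.9669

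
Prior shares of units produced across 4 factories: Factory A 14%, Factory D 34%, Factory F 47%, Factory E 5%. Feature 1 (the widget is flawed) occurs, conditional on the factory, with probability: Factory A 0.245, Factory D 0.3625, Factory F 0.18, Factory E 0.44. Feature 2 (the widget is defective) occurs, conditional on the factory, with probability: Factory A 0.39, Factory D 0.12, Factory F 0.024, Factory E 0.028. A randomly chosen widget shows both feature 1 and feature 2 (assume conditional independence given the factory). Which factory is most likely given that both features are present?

Factory D

Prior × likelihood for each hypothesis:
  Factory A: 0.14 × 0.245 × 0.39 = 0.013377
  Factory D: 0.34 × 0.3625 × 0.12 = 0.01479
  Factory F: 0.47 × 0.18 × 0.024 = 0.0020304
  Factory E: 0.05 × 0.44 × 0.028 = 0.000616
Total = 0.0308134.
Largest term belongs to Factory D, so Factory D is most probable.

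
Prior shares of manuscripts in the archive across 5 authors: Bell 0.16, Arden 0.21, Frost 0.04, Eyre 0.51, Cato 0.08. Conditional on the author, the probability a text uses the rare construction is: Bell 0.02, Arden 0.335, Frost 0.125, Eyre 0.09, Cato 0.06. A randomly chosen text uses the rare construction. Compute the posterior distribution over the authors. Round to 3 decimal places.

Bell 0.025, Arden 0.544, Frost 0.039, Eyre 0.355, Cato 0.037

Unnormalized posteriors (prior × likelihood):
  Bell: 0.16 × 0.02 = 0.0032
  Arden: 0.21 × 0.335 = 0.07035
  Frost: 0.04 × 0.125 = 0.005
  Eyre: 0.51 × 0.09 = 0.0459
  Cato: 0.08 × 0.06 = 0.0048
Total = 0.12925.
P(Bell | rare-form) = 0.0032/0.12925 ≈ 0.025
P(Arden | rare-form) = 0.07035/0.12925 ≈ 0.544
P(Frost | rare-form) = 0.005/0.12925 ≈ 0.039
P(Eyre | rare-form) = 0.0459/0.12925 ≈ 0.355
P(Cato | rare-form) = 0.0048/0.12925 ≈ 0.037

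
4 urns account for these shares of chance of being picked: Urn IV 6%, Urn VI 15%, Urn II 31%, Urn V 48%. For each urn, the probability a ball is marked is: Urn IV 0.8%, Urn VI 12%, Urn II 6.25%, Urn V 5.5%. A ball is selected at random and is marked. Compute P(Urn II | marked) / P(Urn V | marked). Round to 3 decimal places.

0.734

Compute prior × likelihood for every hypothesis:
  Urn IV: 0.06 × 0.008 = 0.00048
  Urn VI: 0.15 × 0.12 = 0.018
  Urn II: 0.31 × 0.0625 = 0.019375
  Urn V: 0.48 × 0.055 = 0.0264
Sum = 0.064255.
The ratio is 0.019375 / 0.0264 (the normalizer cancels) = 0.734.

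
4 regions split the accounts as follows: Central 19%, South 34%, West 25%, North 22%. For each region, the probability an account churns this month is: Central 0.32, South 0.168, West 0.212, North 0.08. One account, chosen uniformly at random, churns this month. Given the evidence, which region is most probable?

By Bayes' rule, posterior ∝ prior × likelihood:
  Central: 0.19 × 0.32 = 0.0608
  South: 0.34 × 0.168 = 0.05712
  West: 0.25 × 0.212 = 0.053
  North: 0.22 × 0.08 = 0.0176
Normalizing constant = 0.18852.
Largest term belongs to Central, so Central is most probable.

Central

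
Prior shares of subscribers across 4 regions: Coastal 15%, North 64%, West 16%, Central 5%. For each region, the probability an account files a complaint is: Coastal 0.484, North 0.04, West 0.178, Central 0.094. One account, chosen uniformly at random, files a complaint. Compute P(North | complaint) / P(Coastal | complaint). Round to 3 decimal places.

0.353

Prior × likelihood for each hypothesis:
  Coastal: 0.15 × 0.484 = 0.0726
  North: 0.64 × 0.04 = 0.0256
  West: 0.16 × 0.178 = 0.02848
  Central: 0.05 × 0.094 = 0.0047
Normalizing constant = 0.13138.
The ratio is 0.0256 / 0.0726 (the normalizer cancels) = 0.353.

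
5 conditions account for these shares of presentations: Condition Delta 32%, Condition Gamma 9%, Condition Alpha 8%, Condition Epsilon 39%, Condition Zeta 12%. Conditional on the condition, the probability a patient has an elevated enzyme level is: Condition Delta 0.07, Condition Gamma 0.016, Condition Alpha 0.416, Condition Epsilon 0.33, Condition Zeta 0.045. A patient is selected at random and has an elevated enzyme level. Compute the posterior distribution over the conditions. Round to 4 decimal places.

Condition Delta 0.1171, Condition Gamma 0.0075, Condition Alpha 0.1740, Condition Epsilon 0.6730, Condition Zeta 0.0282

Compute prior × likelihood for every hypothesis:
  Condition Delta: 0.32 × 0.07 = 0.0224
  Condition Gamma: 0.09 × 0.016 = 0.00144
  Condition Alpha: 0.08 × 0.416 = 0.03328
  Condition Epsilon: 0.39 × 0.33 = 0.1287
  Condition Zeta: 0.12 × 0.045 = 0.0054
Total = 0.19122.
P(Condition Delta | elevated) = 0.0224/0.19122 ≈ 0.1171
P(Condition Gamma | elevated) = 0.00144/0.19122 ≈ 0.0075
P(Condition Alpha | elevated) = 0.03328/0.19122 ≈ 0.1740
P(Condition Epsilon | elevated) = 0.1287/0.19122 ≈ 0.6730
P(Condition Zeta | elevated) = 0.0054/0.19122 ≈ 0.0282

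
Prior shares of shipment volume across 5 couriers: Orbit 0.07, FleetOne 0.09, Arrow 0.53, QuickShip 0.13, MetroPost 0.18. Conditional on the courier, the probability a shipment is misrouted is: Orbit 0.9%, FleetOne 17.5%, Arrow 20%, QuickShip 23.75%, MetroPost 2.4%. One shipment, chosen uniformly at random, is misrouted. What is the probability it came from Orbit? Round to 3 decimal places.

0.004

Unnormalized posteriors (prior × likelihood):
  Orbit: 0.07 × 0.009 = 0.00063
  FleetOne: 0.09 × 0.175 = 0.01575
  Arrow: 0.53 × 0.2 = 0.106
  QuickShip: 0.13 × 0.2375 = 0.030875
  MetroPost: 0.18 × 0.024 = 0.00432
Total = 0.157575.
P(Orbit | evidence) = 0.00063 / 0.157575 ≈ 0.004.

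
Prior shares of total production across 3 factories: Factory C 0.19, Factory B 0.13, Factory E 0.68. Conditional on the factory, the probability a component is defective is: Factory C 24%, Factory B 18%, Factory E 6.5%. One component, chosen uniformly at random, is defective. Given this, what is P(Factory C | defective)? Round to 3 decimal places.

By Bayes' rule, posterior ∝ prior × likelihood:
  Factory C: 0.19 × 0.24 = 0.0456
  Factory B: 0.13 × 0.18 = 0.0234
  Factory E: 0.68 × 0.065 = 0.0442
Sum = 0.1132.
P(Factory C | evidence) = 0.0456 / 0.1132 ≈ 0.403.

0.403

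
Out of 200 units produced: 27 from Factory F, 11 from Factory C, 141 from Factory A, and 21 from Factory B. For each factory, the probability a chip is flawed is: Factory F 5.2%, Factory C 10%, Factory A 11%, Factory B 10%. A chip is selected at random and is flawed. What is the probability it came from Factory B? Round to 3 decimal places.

Prior × likelihood for each hypothesis:
  Factory F: 0.135 × 0.052 = 0.00702
  Factory C: 0.055 × 0.1 = 0.0055
  Factory A: 0.705 × 0.11 = 0.07755
  Factory B: 0.105 × 0.1 = 0.0105
Total = 0.10057.
P(Factory B | evidence) = 0.0105 / 0.10057 ≈ 0.104.

0.104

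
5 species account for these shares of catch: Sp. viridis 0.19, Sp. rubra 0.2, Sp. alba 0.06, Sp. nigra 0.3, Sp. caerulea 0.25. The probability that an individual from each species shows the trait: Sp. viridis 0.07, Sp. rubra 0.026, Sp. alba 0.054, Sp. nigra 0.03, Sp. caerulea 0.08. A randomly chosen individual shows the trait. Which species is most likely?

Prior × likelihood for each hypothesis:
  Sp. viridis: 0.19 × 0.07 = 0.0133
  Sp. rubra: 0.2 × 0.026 = 0.0052
  Sp. alba: 0.06 × 0.054 = 0.00324
  Sp. nigra: 0.3 × 0.03 = 0.009
  Sp. caerulea: 0.25 × 0.08 = 0.02
Sum = 0.05074.
Largest term belongs to Sp. caerulea, so Sp. caerulea is most probable.

Sp. caerulea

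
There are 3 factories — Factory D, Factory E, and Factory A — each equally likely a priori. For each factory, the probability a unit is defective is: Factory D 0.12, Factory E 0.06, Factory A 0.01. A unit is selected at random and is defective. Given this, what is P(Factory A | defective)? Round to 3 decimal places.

0.053

With a uniform prior (1/3 each), posterior ∝ likelihood:
  Factory D: 0.12
  Factory E: 0.06
  Factory A: 0.01
Normalizing constant = 0.19.
P(Factory A | evidence) = 0.01 / 0.19 ≈ 0.053.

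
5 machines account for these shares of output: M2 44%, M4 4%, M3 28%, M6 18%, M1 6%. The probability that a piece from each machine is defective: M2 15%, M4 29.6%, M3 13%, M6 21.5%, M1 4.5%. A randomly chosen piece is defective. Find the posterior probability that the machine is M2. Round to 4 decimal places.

0.4241

Prior × likelihood for each hypothesis:
  M2: 0.44 × 0.15 = 0.066
  M4: 0.04 × 0.296 = 0.01184
  M3: 0.28 × 0.13 = 0.0364
  M6: 0.18 × 0.215 = 0.0387
  M1: 0.06 × 0.045 = 0.0027
Total = 0.15564.
P(M2 | evidence) = 0.066 / 0.15564 ≈ 0.4241.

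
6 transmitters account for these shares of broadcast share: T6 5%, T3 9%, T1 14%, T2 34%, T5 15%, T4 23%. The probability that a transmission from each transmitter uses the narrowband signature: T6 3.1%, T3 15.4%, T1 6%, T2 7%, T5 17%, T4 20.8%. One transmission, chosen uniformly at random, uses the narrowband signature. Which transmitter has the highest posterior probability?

T4

Unnormalized posteriors (prior × likelihood):
  T6: 0.05 × 0.031 = 0.00155
  T3: 0.09 × 0.154 = 0.01386
  T1: 0.14 × 0.06 = 0.0084
  T2: 0.34 × 0.07 = 0.0238
  T5: 0.15 × 0.17 = 0.0255
  T4: 0.23 × 0.208 = 0.04784
Total = 0.12095.
Largest term belongs to T4, so T4 is most probable.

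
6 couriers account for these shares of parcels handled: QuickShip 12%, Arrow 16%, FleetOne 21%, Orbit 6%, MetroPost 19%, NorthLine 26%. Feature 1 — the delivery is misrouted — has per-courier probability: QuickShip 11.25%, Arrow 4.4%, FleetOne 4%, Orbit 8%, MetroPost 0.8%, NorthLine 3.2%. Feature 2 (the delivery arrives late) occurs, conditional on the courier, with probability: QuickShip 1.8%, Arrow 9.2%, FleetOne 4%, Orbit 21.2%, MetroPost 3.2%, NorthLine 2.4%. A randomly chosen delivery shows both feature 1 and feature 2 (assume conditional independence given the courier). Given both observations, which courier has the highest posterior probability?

Unnormalized posteriors (prior × likelihood):
  QuickShip: 0.12 × 0.1125 × 0.018 = 0.000243
  Arrow: 0.16 × 0.044 × 0.092 = 0.00064768
  FleetOne: 0.21 × 0.04 × 0.04 = 0.000336
  Orbit: 0.06 × 0.08 × 0.212 = 0.0010176
  MetroPost: 0.19 × 0.008 × 0.032 = 0.00004864
  NorthLine: 0.26 × 0.032 × 0.024 = 0.00019968
Total = 0.0024926.
Largest term belongs to Orbit, so Orbit is most probable.

Orbit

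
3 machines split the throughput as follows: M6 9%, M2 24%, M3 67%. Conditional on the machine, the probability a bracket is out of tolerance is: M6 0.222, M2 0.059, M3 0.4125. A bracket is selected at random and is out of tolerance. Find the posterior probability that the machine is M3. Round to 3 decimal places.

Unnormalized posteriors (prior × likelihood):
  M6: 0.09 × 0.222 = 0.01998
  M2: 0.24 × 0.059 = 0.01416
  M3: 0.67 × 0.4125 = 0.276375
Sum = 0.310515.
P(M3 | evidence) = 0.276375 / 0.310515 ≈ 0.890.

0.890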